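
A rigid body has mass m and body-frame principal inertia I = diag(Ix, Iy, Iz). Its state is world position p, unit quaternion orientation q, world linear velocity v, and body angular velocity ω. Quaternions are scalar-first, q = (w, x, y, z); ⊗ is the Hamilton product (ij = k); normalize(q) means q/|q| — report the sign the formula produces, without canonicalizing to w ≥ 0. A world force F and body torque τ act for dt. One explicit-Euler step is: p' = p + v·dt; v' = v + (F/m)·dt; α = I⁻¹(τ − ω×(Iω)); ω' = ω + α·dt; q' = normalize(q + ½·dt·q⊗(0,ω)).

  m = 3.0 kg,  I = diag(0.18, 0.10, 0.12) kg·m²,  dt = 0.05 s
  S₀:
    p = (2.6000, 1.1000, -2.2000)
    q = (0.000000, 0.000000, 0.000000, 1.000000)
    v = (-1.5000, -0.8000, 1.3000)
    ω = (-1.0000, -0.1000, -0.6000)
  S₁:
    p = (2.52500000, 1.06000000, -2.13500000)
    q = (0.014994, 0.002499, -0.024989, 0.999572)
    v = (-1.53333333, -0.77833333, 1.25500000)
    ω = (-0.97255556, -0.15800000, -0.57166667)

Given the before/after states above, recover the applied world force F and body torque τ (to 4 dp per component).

F = (-2.0000, 1.3000, -2.7000)
τ = (0.1000, -0.0800, 0.0600)

Δω = ω₁−ω₀ = (0.02744444, -0.05800000, 0.02833333)
applied torque τ = (0.1000, -0.0800, 0.0600)
v₁ − v₀ = (-0.03333333, 0.02166667, -0.04500000)
F = m·Δv/dt = (-2.0000, 1.3000, -2.7000)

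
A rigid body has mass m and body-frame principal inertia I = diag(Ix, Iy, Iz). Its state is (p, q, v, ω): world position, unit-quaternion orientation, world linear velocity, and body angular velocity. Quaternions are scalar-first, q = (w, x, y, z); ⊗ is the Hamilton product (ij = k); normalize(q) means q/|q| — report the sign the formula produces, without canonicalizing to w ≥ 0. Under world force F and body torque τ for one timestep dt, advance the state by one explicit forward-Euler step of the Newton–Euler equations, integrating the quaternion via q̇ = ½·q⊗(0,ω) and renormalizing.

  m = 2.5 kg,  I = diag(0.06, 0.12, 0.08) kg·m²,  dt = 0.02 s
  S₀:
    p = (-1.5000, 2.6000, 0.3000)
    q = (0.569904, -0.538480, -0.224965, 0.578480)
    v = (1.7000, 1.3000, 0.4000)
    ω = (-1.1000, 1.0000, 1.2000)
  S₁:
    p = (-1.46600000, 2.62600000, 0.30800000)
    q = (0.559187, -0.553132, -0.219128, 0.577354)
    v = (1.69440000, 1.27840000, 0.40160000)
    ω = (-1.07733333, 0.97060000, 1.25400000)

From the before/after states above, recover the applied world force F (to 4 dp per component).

F = (-0.7000, -2.7000, 0.2000)

v₁ − v₀ = (-0.00560000, -0.02160000, 0.00160000)
F = m·Δv/dt = (-0.7000, -2.7000, 0.2000)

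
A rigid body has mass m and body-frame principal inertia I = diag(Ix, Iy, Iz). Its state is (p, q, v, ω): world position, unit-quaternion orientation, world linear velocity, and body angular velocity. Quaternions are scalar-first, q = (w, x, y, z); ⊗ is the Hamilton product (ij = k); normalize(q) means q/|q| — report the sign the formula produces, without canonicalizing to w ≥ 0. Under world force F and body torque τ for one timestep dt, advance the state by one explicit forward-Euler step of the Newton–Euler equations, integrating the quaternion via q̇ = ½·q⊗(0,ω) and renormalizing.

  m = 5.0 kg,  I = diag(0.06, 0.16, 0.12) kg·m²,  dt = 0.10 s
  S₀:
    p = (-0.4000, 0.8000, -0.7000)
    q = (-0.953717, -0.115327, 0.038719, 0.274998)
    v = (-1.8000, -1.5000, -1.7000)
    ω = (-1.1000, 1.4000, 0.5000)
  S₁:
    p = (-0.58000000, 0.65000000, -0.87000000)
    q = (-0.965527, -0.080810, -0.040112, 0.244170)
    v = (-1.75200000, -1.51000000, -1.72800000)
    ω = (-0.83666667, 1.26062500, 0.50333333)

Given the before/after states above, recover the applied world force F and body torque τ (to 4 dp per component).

F = (2.4000, -0.5000, -1.4000)
τ = (0.1300, -0.1900, -0.1500)

v₁ − v₀ = (0.04800000, -0.01000000, -0.02800000)
F = m·Δv/dt = (2.4000, -0.5000, -1.4000)
ω₁ − ω₀ = (0.26333333, -0.13937500, 0.00333333)
applied torque τ = (0.1300, -0.1900, -0.1500)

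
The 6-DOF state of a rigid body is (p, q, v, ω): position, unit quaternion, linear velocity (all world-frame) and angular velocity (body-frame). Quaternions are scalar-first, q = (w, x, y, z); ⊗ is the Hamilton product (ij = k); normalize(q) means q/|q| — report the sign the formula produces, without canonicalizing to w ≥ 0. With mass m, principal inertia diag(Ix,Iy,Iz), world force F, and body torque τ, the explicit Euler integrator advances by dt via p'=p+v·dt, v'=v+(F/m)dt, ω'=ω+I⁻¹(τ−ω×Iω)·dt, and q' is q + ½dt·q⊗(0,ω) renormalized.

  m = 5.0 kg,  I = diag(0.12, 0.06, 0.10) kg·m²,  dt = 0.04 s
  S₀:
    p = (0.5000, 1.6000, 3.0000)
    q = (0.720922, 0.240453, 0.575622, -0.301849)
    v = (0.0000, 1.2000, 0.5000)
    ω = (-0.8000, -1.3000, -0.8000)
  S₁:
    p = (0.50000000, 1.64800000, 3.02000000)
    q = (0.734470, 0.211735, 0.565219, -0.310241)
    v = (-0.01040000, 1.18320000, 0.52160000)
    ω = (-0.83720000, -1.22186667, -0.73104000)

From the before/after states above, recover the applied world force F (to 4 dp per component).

F = (-1.3000, -2.1000, 2.7000)

Δv = v₁−v₀ = (-0.01040000, -0.01680000, 0.02160000)
applied force F = (-1.3000, -2.1000, 2.7000)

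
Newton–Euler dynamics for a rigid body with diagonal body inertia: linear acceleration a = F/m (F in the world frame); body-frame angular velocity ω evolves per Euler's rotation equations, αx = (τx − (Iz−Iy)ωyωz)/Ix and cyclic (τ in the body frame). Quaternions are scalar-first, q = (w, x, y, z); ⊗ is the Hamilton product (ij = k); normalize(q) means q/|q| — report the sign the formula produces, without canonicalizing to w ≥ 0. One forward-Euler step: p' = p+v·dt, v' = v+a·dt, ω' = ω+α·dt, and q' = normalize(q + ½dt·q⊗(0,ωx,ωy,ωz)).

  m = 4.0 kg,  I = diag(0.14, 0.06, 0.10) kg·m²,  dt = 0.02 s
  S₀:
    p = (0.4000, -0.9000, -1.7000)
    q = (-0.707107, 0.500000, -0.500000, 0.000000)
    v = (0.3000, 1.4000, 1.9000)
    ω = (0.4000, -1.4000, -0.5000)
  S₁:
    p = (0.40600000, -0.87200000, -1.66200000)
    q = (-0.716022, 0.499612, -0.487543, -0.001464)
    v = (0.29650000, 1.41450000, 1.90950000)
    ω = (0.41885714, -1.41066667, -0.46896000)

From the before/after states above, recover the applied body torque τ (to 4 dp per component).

rate change Δω = (0.01885714, -0.01066667, 0.03104000)
applied torque τ = (0.1600, -0.0400, 0.2000)

τ = (0.1600, -0.0400, 0.2000)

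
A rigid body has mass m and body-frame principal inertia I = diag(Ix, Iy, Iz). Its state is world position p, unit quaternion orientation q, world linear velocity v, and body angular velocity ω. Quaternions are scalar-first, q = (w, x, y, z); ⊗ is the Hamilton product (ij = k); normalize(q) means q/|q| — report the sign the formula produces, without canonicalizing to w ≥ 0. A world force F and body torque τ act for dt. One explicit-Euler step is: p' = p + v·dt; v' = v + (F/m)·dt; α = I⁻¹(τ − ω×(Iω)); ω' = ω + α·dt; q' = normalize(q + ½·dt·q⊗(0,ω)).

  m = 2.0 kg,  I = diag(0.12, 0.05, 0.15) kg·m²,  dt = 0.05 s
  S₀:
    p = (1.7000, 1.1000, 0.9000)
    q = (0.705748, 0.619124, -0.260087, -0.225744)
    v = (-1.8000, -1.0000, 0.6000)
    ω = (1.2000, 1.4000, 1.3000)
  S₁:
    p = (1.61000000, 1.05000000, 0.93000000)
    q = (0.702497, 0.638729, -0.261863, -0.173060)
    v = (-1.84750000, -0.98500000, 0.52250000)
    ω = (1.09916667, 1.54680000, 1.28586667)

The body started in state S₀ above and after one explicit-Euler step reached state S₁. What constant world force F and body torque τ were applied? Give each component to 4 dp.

F = (-1.9000, 0.6000, -3.1000)
τ = (-0.0600, 0.1000, -0.1600)

v₁ − v₀ = (-0.04750000, 0.01500000, -0.07750000)
applied force F = (-1.9000, 0.6000, -3.1000)
ω₁ − ω₀ = (-0.10083333, 0.14680000, -0.01413333)
τ = I·(Δω/dt) + ω₀×(Iω₀) = (-0.0600, 0.1000, -0.1600)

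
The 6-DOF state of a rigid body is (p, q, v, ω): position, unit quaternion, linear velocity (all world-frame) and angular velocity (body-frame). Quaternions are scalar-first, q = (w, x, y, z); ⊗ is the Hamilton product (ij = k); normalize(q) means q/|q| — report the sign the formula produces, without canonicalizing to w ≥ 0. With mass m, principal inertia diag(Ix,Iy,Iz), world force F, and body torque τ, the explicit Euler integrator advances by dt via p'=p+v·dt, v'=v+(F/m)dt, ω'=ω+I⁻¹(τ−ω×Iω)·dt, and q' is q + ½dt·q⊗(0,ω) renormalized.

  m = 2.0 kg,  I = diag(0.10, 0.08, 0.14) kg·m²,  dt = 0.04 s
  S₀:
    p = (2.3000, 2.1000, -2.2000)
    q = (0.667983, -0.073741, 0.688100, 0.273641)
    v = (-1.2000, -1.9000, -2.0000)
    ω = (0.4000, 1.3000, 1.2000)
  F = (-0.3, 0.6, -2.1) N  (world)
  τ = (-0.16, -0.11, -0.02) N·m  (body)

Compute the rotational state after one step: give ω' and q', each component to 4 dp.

ω' = (0.2986, 1.2546, 1.1973)
q' = (0.6437, -0.0590, 0.7090, 0.2821)

angular accel α = (-2.5360, -1.1350, -0.0686)
ω + α·dt = (0.2986, 1.2546, 1.1973)
Hamilton product q⊗(0,ω) = (-1.1934028, 0.7371799, 1.0663235, 0.4304763)
q + ½dt·q⊗(0,ω), renormalized = (0.6437, -0.0590, 0.7090, 0.2821)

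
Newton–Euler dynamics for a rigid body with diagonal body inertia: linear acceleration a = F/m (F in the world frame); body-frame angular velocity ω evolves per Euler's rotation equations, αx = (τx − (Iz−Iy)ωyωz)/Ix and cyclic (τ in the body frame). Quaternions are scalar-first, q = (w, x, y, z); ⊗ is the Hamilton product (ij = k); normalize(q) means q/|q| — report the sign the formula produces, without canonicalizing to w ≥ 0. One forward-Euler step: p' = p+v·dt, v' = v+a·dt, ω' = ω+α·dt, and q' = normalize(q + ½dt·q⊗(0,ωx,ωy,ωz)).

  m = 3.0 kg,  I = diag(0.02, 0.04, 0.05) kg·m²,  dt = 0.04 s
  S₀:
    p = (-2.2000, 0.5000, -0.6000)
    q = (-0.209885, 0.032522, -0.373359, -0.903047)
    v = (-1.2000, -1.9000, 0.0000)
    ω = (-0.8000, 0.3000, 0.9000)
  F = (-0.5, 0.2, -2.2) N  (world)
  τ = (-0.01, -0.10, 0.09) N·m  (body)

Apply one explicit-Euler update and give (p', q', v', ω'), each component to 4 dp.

p' = (-2.2480, 0.4240, -0.6000)
q' = (-0.1908, 0.0346, -0.3606, -0.9123)
v' = (-1.2067, -1.8973, -0.0293)
ω' = (-0.8254, 0.1784, 0.9758)

precession coupling ω×(Iω) = (0.0027, 0.0216, -0.0048)
(τ − ω×Iω)/I = (-0.6350, -3.0400, 1.8960)
ω' = ω + α·dt = (-0.8254, 0.1784, 0.9758)
2q̇ = q⊗(0,ω) = (0.9507676, 0.1027990, 0.6302023, -0.4778271)
updated quaternion q' = (-0.1908, 0.0346, -0.3606, -0.9123)
new position p' = (-2.2480, 0.4240, -0.6000)
new velocity v' = (-1.2067, -1.8973, -0.0293)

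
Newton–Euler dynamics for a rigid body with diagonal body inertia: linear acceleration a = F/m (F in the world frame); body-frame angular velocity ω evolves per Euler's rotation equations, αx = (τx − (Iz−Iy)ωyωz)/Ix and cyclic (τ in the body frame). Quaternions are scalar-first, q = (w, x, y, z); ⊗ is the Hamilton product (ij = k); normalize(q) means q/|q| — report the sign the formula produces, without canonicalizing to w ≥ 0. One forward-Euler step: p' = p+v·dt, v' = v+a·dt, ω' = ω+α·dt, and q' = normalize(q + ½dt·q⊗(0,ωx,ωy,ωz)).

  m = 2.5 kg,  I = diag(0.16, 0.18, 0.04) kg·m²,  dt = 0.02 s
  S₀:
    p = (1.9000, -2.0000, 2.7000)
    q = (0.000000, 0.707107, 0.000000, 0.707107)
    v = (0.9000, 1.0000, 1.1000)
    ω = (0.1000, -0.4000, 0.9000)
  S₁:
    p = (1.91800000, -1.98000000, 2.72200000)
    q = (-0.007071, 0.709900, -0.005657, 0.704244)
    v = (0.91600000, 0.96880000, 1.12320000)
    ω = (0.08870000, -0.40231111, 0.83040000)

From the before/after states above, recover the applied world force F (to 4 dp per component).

F = (2.0000, -3.9000, 2.9000)

v₁ − v₀ = (0.01600000, -0.03120000, 0.02320000)
m·(v₁−v₀)/dt = (2.0000, -3.9000, 2.9000)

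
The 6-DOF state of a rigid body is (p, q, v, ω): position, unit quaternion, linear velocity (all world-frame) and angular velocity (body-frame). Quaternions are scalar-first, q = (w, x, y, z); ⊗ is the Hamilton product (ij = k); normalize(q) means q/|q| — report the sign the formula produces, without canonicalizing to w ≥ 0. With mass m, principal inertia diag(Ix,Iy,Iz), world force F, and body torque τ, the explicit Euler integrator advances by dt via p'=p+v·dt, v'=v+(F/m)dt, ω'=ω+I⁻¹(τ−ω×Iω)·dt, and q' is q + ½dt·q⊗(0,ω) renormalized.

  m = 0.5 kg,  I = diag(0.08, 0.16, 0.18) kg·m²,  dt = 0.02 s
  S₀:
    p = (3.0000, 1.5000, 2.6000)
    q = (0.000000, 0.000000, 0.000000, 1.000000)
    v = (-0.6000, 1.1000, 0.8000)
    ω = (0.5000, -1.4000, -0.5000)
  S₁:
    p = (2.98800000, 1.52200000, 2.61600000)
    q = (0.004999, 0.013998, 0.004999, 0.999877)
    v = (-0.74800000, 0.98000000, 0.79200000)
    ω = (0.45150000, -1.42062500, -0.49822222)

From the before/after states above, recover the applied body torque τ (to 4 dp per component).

τ = (-0.1800, -0.1400, -0.0400)

ω₁ − ω₀ = (-0.04850000, -0.02062500, 0.00177778)
τ = I·(Δω/dt) + ω₀×(Iω₀) = (-0.1800, -0.1400, -0.0400)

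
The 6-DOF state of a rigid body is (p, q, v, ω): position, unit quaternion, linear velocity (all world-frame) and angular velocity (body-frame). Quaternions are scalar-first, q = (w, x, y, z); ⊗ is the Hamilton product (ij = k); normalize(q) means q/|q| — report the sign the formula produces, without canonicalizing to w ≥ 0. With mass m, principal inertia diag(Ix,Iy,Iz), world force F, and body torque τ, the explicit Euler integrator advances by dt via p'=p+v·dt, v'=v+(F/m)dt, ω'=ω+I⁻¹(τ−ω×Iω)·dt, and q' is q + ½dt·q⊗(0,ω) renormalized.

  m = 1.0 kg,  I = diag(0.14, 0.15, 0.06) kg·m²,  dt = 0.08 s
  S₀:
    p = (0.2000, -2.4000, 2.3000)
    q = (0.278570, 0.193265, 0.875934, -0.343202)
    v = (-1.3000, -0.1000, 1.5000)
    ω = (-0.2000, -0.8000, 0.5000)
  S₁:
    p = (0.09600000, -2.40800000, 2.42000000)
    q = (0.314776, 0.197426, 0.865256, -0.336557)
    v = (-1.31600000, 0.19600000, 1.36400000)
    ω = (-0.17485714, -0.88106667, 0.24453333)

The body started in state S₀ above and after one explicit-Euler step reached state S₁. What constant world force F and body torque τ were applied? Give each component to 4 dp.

Δv = v₁−v₀ = (-0.01600000, 0.29600000, -0.13600000)
F = m·Δv/dt = (-0.2000, 3.7000, -1.7000)
Δω = ω₁−ω₀ = (0.02514286, -0.08106667, -0.25546667)
gyro term ω₀×Iω₀ = (0.0360, -0.0080, 0.0016)
τ = I·(Δω/dt) + ω₀×(Iω₀) = (0.0800, -0.1600, -0.1900)

F = (-0.2000, 3.7000, -1.7000)
τ = (0.0800, -0.1600, -0.1900)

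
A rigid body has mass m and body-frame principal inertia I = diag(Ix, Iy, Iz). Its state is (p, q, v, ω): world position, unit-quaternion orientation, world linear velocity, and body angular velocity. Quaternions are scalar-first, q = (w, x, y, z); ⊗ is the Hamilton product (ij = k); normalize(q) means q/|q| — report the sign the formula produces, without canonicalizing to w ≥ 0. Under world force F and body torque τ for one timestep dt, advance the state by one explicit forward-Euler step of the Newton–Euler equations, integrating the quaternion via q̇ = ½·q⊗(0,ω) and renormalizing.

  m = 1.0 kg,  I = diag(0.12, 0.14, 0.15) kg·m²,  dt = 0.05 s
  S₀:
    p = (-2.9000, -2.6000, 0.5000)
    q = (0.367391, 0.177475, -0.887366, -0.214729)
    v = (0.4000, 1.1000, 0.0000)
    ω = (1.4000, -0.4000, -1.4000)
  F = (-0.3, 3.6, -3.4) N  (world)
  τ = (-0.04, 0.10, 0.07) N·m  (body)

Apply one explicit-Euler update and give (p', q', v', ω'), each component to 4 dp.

p' = (-2.8800, -2.5450, 0.5000)
q' = (0.3444, 0.2190, -0.8912, -0.1981)
v' = (0.3850, 1.2800, -0.1700)
ω' = (1.3810, -0.3853, -1.3729)

a = (-0.3000, 3.6000, -3.4000)
p' = p + v·dt = (-2.8800, -2.5450, 0.5000)
v' = v + a·dt = (0.3850, 1.2800, -0.1700)
ω×(Iω) gyroscopic = (0.0056, 0.0588, -0.0112)
α = I⁻¹(τ − ω×Iω) = (-0.3800, 0.2943, 0.5413)
ω' = ω + α·dt = (1.3810, -0.3853, -1.3729)
2q̇ = q⊗(0,ω) = (-0.9040320, 1.6707682, -0.1991120, 0.6569750)
q + ½dt·q⊗(0,ω), renormalized = (0.3444, 0.2190, -0.8912, -0.1981)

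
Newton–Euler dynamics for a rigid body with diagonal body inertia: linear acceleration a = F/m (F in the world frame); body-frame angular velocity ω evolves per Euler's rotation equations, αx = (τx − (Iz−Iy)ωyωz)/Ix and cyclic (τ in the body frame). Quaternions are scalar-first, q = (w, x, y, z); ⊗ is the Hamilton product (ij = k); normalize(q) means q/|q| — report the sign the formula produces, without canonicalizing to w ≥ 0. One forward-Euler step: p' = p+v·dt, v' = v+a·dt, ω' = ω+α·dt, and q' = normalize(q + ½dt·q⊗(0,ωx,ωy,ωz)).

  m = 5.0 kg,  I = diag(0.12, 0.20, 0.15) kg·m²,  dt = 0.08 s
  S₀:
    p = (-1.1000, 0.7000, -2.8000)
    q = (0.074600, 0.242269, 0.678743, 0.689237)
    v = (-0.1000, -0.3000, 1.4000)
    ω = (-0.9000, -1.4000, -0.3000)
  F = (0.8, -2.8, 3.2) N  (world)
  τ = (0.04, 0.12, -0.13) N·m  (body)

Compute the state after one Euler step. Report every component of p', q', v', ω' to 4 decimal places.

p + v·dt = (-1.1080, 0.6760, -2.6880)
v' = v + a·dt = (-0.0872, -0.3448, 1.4512)
precession coupling ω×(Iω) = (-0.0210, -0.0081, 0.1008)
(τ − ω×Iω)/I = (0.5083, 0.6405, -1.5387)
ω' = ω + α·dt = (-0.8593, -1.3488, -0.4231)
2q̇ = q⊗(0,ω) = (1.3750534, 0.6941689, -0.6520726, 0.2493121)
q' = normalize(q + ½dt·q⊗(0,ω)) = (0.1293, 0.2694, 0.6512, 0.6976)

p' = (-1.1080, 0.6760, -2.6880)
q' = (0.1293, 0.2694, 0.6512, 0.6976)
v' = (-0.0872, -0.3448, 1.4512)
ω' = (-0.8593, -1.3488, -0.4231)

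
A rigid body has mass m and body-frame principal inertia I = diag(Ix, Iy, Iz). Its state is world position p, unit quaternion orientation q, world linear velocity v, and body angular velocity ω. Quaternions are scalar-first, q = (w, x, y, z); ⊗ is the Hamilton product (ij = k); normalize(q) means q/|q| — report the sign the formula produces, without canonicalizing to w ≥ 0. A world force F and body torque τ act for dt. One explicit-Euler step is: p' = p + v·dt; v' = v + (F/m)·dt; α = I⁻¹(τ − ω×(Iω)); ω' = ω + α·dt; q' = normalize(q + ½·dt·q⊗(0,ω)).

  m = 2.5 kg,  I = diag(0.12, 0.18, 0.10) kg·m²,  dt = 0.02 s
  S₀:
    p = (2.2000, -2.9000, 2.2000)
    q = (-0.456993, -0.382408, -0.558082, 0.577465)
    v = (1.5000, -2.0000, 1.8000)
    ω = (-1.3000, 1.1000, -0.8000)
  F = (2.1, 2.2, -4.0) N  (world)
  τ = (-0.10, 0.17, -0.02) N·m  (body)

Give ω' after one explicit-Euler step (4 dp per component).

ω' = (-1.3284, 1.1166, -0.7868)

α = I⁻¹(τ − ω×Iω) = (-1.4200, 0.8289, 0.6580)
ω' = ω + α·dt = (-1.3284, 1.1166, -0.7868)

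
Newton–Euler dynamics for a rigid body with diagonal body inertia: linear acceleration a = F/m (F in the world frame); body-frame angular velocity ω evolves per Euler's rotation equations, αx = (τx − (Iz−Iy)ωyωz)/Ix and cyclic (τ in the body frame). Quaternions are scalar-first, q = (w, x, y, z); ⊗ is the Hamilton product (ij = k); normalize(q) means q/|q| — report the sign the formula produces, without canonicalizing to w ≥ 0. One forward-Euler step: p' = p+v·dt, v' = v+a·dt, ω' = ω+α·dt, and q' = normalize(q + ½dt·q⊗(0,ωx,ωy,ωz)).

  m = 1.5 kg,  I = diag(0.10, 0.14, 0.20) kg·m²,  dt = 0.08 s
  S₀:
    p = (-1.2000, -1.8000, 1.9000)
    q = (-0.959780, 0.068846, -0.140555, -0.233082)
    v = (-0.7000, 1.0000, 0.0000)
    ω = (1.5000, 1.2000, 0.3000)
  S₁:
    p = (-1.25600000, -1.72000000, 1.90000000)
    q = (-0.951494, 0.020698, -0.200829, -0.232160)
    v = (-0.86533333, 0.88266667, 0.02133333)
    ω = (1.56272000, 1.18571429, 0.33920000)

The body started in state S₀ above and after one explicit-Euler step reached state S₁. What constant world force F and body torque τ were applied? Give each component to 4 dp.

v₁ − v₀ = (-0.16533333, -0.11733333, 0.02133333)
F = m·Δv/dt = (-3.1000, -2.2000, 0.4000)
ω₁ − ω₀ = (0.06272000, -0.01428571, 0.03920000)
ω₀×(Iω₀) = (0.0216, -0.0450, 0.0720)
applied torque τ = (0.1000, -0.0700, 0.1700)

F = (-3.1000, -2.2000, 0.4000)
τ = (0.1000, -0.0700, 0.1700)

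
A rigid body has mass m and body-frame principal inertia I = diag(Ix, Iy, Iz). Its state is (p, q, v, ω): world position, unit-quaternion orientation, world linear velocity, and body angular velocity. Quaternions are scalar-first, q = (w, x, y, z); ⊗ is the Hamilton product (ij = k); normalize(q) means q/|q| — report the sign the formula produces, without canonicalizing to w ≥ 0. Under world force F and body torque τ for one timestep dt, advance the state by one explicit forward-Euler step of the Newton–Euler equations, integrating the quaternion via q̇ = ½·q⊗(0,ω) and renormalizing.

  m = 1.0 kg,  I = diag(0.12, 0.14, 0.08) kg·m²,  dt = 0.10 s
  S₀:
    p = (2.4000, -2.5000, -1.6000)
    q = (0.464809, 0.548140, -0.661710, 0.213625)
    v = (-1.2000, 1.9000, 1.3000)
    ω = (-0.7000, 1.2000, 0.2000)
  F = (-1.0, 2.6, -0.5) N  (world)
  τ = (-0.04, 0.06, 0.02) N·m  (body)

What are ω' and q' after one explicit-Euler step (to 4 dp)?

ω' = (-0.7213, 1.2469, 0.2460)
q' = (0.5203, 0.5112, -0.6452, 0.2274)

precession coupling ω×(Iω) = (-0.0144, -0.0056, -0.0168)
(τ − ω×Iω)/I = (-0.2133, 0.4686, 0.4600)
new body rate ω' = (-0.7213, 1.2469, 0.2460)
Hamilton product q⊗(0,ω) = (1.1350250, -0.7140583, 0.2986053, 0.2875328)
updated quaternion q' = (0.5203, 0.5112, -0.6452, 0.2274)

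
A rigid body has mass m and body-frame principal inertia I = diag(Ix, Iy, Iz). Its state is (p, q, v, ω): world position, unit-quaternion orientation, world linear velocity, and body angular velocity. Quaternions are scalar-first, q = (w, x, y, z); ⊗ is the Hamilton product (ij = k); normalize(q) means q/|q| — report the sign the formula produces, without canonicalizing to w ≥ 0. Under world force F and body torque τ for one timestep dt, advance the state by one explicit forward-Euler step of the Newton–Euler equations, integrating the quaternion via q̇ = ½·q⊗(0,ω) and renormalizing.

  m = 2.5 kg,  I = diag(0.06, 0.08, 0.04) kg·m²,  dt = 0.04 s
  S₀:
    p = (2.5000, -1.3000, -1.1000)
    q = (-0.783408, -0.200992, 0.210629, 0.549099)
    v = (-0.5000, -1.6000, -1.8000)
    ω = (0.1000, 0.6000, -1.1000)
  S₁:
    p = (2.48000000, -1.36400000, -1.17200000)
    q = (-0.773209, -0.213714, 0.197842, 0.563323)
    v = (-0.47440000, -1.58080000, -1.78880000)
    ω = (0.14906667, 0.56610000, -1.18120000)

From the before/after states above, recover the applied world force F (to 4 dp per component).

F = (1.6000, 1.2000, 0.7000)

Δv = v₁−v₀ = (0.02560000, 0.01920000, 0.01120000)
F = m·Δv/dt = (1.6000, 1.2000, 0.7000)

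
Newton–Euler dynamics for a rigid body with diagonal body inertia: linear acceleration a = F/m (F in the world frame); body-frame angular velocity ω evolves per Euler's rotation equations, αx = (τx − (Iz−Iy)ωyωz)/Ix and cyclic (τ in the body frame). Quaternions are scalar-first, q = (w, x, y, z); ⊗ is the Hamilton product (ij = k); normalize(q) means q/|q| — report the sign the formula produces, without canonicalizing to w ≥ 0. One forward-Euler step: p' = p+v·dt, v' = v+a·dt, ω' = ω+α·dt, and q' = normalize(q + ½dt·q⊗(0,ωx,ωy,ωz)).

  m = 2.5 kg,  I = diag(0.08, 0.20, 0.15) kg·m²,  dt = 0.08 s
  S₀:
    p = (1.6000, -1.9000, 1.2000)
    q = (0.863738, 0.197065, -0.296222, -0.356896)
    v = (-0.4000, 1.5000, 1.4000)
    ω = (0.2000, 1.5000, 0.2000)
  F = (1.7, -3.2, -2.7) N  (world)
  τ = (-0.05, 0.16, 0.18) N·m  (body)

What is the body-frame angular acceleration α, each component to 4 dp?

gyro term ω×Iω = (-0.0150, -0.0028, 0.0360)
α = I⁻¹(τ − ω×Iω) = (-0.4375, 0.8140, 0.9600)

α = (-0.4375, 0.8140, 0.9600)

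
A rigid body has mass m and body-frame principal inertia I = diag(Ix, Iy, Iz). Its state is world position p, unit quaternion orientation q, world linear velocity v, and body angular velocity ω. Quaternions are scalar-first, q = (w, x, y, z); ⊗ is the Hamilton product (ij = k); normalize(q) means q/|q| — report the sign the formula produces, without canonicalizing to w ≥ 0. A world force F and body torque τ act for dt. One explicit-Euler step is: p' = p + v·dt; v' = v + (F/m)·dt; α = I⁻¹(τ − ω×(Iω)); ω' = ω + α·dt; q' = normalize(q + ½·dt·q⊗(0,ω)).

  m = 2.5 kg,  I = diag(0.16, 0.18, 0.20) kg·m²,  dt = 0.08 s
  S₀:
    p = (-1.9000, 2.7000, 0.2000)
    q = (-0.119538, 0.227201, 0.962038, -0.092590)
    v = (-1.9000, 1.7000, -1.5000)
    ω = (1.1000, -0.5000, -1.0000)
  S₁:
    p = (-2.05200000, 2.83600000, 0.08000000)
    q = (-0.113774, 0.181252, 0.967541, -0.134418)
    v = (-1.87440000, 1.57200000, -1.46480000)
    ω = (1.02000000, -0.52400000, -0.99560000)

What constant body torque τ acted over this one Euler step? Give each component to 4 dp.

ω₁ − ω₀ = (-0.08000000, -0.02400000, 0.00440000)
I·α + gyro = (-0.1500, -0.0100, 0.0000)

τ = (-0.1500, -0.0100, 0.0000)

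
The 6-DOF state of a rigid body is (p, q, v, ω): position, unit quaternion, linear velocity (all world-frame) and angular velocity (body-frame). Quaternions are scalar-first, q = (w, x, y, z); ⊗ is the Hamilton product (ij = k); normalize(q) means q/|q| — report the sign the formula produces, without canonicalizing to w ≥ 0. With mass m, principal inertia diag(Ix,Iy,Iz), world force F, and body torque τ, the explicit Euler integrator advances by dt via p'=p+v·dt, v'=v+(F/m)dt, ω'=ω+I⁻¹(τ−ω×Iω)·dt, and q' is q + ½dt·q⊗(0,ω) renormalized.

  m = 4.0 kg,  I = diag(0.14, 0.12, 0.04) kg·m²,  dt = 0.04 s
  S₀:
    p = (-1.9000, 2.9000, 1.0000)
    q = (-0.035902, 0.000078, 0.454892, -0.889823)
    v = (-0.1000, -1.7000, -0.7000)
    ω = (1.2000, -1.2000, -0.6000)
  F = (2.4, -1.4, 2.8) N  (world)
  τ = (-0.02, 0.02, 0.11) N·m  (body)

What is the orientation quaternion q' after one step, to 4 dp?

q' = (-0.0356, -0.0276, 0.4341, -0.8997)

2q̇ = q⊗(0,ω) = (0.0118830, -1.3838052, -1.0246584, -0.5244228)
q' = normalize(q + ½dt·q⊗(0,ω)) = (-0.0356, -0.0276, 0.4341, -0.8997)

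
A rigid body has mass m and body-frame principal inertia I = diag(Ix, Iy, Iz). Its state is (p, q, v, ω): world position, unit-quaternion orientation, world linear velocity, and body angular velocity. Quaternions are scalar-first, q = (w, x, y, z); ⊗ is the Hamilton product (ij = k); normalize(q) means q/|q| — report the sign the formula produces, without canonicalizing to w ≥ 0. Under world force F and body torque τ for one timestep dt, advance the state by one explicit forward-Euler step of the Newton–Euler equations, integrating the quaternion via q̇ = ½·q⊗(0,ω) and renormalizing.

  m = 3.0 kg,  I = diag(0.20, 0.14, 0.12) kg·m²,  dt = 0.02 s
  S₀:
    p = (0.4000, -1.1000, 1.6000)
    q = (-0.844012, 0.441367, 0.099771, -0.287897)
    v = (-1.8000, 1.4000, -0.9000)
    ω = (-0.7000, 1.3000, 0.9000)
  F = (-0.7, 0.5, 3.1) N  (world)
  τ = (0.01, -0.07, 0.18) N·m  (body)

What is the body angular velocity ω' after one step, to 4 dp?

angular accel α = (0.1670, -0.1400, 1.0450)
ω + α·dt = (-0.6967, 1.2972, 0.9209)

ω' = (-0.6967, 1.2972, 0.9209)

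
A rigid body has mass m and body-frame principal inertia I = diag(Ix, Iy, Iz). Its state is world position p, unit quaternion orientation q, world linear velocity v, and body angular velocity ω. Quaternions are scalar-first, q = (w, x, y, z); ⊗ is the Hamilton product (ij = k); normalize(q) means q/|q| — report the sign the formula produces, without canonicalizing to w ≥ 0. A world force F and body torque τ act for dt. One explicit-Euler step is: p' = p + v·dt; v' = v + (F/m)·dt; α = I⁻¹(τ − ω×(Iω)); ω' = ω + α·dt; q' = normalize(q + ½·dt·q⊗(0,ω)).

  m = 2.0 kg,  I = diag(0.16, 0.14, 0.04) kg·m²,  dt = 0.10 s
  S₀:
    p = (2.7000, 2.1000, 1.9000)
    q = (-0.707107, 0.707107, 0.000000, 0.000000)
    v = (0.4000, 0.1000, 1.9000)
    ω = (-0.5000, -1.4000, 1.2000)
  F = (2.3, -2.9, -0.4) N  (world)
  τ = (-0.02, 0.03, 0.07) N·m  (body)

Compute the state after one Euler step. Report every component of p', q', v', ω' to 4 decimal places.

p' = (2.7400, 2.1100, 2.0900)
q' = (-0.6863, 0.7215, 0.0070, -0.0915)
v' = (0.5150, -0.0450, 1.8800)
ω' = (-0.6175, -1.3271, 1.4100)

angular accel α = (-1.1750, 0.7286, 2.1000)
ω + α·dt = (-0.6175, -1.3271, 1.4100)
q⊗(0,ω) = (0.3535535, 0.3535535, 0.1414214, -1.8384782)
q' = normalize(q + ½dt·q⊗(0,ω)) = (-0.6863, 0.7215, 0.0070, -0.0915)
linear accel F/m = (1.1500, -1.4500, -0.2000)
p + v·dt = (2.7400, 2.1100, 2.0900)
v + (F/m)dt = (0.5150, -0.0450, 1.8800)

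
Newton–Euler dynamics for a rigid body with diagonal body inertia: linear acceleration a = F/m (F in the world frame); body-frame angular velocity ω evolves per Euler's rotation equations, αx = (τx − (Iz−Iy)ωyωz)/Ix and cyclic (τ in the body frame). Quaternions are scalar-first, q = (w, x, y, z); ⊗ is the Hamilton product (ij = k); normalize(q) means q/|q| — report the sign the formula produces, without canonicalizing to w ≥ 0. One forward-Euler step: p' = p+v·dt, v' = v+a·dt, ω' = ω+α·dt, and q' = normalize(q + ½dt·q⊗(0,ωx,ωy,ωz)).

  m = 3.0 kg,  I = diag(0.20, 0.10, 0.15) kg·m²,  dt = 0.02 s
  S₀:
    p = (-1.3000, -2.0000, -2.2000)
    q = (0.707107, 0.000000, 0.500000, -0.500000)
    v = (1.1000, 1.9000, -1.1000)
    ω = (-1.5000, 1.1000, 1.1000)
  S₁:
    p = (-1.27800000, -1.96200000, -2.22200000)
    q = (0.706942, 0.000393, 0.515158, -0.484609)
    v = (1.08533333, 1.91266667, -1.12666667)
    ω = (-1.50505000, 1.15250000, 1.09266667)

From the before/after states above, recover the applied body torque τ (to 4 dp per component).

rate change Δω = (-0.00505000, 0.05250000, -0.00733333)
gyro term ω₀×Iω₀ = (0.0605, -0.0825, 0.1650)
τ = I·(Δω/dt) + ω₀×(Iω₀) = (0.0100, 0.1800, 0.1100)

τ = (0.0100, 0.1800, 0.1100)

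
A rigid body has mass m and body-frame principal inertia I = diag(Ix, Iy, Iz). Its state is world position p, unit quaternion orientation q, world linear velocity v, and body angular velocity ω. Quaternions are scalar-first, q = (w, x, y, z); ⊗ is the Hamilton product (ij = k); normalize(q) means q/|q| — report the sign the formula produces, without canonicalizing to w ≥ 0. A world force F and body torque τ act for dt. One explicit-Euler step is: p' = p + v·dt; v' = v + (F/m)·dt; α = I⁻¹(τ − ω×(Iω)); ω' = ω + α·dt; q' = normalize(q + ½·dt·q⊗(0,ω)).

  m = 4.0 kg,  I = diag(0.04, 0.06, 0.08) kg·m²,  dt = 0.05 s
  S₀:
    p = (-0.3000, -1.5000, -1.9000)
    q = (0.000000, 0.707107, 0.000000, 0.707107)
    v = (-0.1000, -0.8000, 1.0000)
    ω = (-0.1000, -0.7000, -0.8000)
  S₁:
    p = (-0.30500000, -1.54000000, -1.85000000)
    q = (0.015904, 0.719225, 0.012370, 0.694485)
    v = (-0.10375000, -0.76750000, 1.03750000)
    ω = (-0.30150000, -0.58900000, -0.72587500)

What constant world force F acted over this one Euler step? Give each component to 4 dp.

velocity change Δv = (-0.00375000, 0.03250000, 0.03750000)
m·(v₁−v₀)/dt = (-0.3000, 2.6000, 3.0000)

F = (-0.3000, 2.6000, 3.0000)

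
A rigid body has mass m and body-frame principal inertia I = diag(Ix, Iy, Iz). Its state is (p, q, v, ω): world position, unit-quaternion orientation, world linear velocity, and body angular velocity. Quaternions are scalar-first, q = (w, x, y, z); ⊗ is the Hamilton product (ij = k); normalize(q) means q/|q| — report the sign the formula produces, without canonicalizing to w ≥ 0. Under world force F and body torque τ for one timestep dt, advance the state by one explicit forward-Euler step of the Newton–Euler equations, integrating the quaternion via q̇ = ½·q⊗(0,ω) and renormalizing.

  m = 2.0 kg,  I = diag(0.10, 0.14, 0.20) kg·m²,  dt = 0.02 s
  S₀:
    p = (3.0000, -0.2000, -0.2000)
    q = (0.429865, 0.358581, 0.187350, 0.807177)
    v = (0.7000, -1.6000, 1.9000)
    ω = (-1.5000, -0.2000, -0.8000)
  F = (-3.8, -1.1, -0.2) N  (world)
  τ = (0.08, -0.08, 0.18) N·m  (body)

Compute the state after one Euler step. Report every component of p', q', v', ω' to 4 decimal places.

p' = (3.0140, -0.2320, -0.1620)
q' = (0.4420, 0.3522, 0.1772, 0.8057)
v' = (0.6620, -1.6110, 1.8980)
ω' = (-1.4859, -0.1943, -0.7832)

gyro term ω×Iω = (0.0096, -0.1200, 0.0120)
angular accel α = (0.7040, 0.2857, 0.8400)
ω' = ω + α·dt = (-1.4859, -0.1943, -0.7832)
Hamilton product q⊗(0,ω) = (1.2210831, -0.6332421, -1.0098737, -0.1345832)
q' = normalize(q + ½dt·q⊗(0,ω)) = (0.4420, 0.3522, 0.1772, 0.8057)
a = (-1.9000, -0.5500, -0.1000)
p' = p + v·dt = (3.0140, -0.2320, -0.1620)
new velocity v' = (0.6620, -1.6110, 1.8980)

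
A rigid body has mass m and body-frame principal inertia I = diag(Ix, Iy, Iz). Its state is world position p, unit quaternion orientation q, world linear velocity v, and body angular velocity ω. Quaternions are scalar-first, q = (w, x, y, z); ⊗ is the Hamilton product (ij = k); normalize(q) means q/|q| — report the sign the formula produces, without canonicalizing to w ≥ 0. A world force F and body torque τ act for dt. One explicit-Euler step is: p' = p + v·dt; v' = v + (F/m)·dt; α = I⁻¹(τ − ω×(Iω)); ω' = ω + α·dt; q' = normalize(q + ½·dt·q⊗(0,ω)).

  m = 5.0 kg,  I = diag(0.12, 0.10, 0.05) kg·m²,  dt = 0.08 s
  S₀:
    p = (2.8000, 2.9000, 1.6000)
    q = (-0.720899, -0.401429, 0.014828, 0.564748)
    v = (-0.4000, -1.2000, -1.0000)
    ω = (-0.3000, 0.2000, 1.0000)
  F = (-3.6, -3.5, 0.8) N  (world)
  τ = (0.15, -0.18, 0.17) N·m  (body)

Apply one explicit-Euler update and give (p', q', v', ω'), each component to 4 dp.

(τ − ω×Iω)/I = (1.3333, -1.5900, 3.3760)
ω + α·dt = (-0.1933, 0.0728, 1.2701)
2q̇ = q⊗(0,ω) = (-0.6881423, 0.1181481, 0.0878248, -0.7967364)
q + ½dt·q⊗(0,ω), renormalized = (-0.7477, -0.3963, 0.0183, 0.5324)
p' = p + v·dt = (2.7680, 2.8040, 1.5200)
new velocity v' = (-0.4576, -1.2560, -0.9872)

p' = (2.7680, 2.8040, 1.5200)
q' = (-0.7477, -0.3963, 0.0183, 0.5324)
v' = (-0.4576, -1.2560, -0.9872)
ω' = (-0.1933, 0.0728, 1.2701)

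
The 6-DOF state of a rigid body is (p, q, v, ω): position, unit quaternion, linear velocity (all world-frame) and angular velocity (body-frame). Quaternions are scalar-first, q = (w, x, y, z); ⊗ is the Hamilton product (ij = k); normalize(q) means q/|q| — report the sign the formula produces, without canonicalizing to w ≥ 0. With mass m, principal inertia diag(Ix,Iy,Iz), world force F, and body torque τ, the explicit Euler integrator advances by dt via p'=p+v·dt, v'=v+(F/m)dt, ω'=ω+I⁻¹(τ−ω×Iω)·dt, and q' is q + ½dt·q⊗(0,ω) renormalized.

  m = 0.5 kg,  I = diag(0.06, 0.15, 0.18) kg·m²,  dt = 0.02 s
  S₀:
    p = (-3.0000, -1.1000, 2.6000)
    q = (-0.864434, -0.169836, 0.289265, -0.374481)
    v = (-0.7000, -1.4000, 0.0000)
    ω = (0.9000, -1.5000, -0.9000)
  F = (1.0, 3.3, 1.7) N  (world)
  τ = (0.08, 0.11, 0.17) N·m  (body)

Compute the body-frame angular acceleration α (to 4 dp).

precession coupling ω×(Iω) = (0.0405, 0.0972, -0.1215)
α = I⁻¹(τ − ω×Iω) = (0.6583, 0.0853, 1.6194)

α = (0.6583, 0.0853, 1.6194)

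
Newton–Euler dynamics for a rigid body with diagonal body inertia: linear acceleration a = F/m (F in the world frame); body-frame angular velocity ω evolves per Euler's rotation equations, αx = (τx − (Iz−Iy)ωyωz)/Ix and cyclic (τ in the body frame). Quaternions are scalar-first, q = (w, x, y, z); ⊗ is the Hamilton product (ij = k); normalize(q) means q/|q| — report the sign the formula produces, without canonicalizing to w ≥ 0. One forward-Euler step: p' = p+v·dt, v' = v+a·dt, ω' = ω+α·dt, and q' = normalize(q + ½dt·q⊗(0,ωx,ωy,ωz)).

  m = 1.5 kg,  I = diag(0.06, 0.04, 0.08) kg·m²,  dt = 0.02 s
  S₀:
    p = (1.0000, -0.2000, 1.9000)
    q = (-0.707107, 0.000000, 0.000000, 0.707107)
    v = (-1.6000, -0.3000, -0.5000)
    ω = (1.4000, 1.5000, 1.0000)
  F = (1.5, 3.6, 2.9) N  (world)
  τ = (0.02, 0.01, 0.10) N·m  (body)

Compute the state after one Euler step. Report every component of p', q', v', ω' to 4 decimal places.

p' = (0.9680, -0.2060, 1.8900)
q' = (-0.7140, -0.0205, -0.0007, 0.6999)
v' = (-1.5800, -0.2520, -0.4613)
ω' = (1.3867, 1.5190, 1.0355)

ω×(Iω) gyroscopic = (0.0600, -0.0280, -0.0420)
(τ − ω×Iω)/I = (-0.6667, 0.9500, 1.7750)
ω' = ω + α·dt = (1.3867, 1.5190, 1.0355)
2q̇ = q⊗(0,ω) = (-0.7071070, -2.0506103, -0.0707107, -0.7071070)
q + ½dt·q⊗(0,ω), renormalized = (-0.7140, -0.0205, -0.0007, 0.6999)
linear accel F/m = (1.0000, 2.4000, 1.9333)
new position p' = (0.9680, -0.2060, 1.8900)
v + (F/m)dt = (-1.5800, -0.2520, -0.4613)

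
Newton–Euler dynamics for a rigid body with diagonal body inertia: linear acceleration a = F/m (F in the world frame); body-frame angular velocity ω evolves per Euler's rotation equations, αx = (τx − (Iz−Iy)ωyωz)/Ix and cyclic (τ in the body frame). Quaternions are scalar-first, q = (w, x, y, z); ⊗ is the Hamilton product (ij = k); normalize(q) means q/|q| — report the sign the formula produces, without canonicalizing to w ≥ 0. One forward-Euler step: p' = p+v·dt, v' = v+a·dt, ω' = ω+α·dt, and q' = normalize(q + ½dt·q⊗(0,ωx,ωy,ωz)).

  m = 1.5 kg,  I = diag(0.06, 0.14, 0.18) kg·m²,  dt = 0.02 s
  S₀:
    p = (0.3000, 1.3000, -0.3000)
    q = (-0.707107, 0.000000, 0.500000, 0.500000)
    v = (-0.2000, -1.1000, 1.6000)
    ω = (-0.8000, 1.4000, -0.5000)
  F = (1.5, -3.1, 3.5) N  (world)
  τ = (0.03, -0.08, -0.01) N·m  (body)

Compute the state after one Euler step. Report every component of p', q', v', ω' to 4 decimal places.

p' = (0.2960, 1.2780, -0.2680)
q' = (-0.7115, -0.0038, 0.4860, 0.5075)
v' = (-0.1800, -1.1413, 1.6467)
ω' = (-0.7807, 1.3954, -0.4912)

angular accel α = (0.9667, -0.2286, 0.4422)
ω' = ω + α·dt = (-0.7807, 1.3954, -0.4912)
Hamilton product q⊗(0,ω) = (-0.4500000, -0.3843144, -1.3899498, 0.7535535)
updated quaternion q' = (-0.7115, -0.0038, 0.4860, 0.5075)
a = (1.0000, -2.0667, 2.3333)
new position p' = (0.2960, 1.2780, -0.2680)
v + (F/m)dt = (-0.1800, -1.1413, 1.6467)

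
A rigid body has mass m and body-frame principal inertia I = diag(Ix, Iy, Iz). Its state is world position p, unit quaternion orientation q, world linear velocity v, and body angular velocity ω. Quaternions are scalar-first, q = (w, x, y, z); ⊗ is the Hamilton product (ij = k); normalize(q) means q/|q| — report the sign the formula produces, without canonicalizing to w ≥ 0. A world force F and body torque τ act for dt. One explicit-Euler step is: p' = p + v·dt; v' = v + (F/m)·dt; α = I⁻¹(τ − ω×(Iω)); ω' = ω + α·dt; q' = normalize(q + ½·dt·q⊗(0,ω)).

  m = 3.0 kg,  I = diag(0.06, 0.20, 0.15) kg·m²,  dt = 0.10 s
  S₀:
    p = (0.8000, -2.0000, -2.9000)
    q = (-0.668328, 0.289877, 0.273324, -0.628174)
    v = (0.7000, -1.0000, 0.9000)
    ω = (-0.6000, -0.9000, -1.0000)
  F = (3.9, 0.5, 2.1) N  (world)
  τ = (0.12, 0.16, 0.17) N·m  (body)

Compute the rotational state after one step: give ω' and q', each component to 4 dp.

(τ − ω×Iω)/I = (2.7500, 1.0700, 0.6293)
ω' = ω + α·dt = (-0.3250, -0.7930, -0.9371)
2q̇ = q⊗(0,ω) = (-0.2082562, -0.4376838, 1.2682766, 0.5714331)
updated quaternion q' = (-0.6769, 0.2673, 0.3358, -0.5980)

ω' = (-0.3250, -0.7930, -0.9371)
q' = (-0.6769, 0.2673, 0.3358, -0.5980)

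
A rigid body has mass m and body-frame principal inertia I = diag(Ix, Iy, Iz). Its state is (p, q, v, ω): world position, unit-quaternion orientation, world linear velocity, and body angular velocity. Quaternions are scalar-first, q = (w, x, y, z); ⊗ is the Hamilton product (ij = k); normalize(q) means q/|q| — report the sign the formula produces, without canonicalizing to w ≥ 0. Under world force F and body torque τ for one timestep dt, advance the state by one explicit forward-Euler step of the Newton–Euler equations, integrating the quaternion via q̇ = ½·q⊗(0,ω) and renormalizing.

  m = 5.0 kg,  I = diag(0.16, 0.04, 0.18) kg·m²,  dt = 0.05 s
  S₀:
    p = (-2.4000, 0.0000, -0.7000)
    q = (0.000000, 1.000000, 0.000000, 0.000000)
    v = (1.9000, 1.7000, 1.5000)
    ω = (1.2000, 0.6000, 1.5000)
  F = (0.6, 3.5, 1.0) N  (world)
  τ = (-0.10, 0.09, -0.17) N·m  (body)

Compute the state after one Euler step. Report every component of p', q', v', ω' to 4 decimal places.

gyro term ω×Iω = (0.1260, -0.0360, -0.0864)
(τ − ω×Iω)/I = (-1.4125, 3.1500, -0.4644)
ω' = ω + α·dt = (1.1294, 0.7575, 1.4768)
q⊗(0,ω) = (-1.2000000, 0.0000000, -1.5000000, 0.6000000)
updated quaternion q' = (-0.0300, 0.9987, -0.0375, 0.0150)
a = (0.1200, 0.7000, 0.2000)
new position p' = (-2.3050, 0.0850, -0.6250)
new velocity v' = (1.9060, 1.7350, 1.5100)

p' = (-2.3050, 0.0850, -0.6250)
q' = (-0.0300, 0.9987, -0.0375, 0.0150)
v' = (1.9060, 1.7350, 1.5100)
ω' = (1.1294, 0.7575, 1.4768)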